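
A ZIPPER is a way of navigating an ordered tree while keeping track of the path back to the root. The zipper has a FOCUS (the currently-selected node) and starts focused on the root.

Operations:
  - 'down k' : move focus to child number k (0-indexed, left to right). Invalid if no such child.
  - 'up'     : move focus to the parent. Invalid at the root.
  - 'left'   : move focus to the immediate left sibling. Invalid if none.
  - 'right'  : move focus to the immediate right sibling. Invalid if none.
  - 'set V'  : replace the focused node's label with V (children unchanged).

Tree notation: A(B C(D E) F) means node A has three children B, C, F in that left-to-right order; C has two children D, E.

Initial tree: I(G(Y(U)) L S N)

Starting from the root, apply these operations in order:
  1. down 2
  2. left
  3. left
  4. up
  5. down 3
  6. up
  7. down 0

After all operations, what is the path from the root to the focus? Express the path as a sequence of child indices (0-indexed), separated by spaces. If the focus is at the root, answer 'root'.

Answer: 0

Derivation:
Step 1 (down 2): focus=S path=2 depth=1 children=[] left=['G', 'L'] right=['N'] parent=I
Step 2 (left): focus=L path=1 depth=1 children=[] left=['G'] right=['S', 'N'] parent=I
Step 3 (left): focus=G path=0 depth=1 children=['Y'] left=[] right=['L', 'S', 'N'] parent=I
Step 4 (up): focus=I path=root depth=0 children=['G', 'L', 'S', 'N'] (at root)
Step 5 (down 3): focus=N path=3 depth=1 children=[] left=['G', 'L', 'S'] right=[] parent=I
Step 6 (up): focus=I path=root depth=0 children=['G', 'L', 'S', 'N'] (at root)
Step 7 (down 0): focus=G path=0 depth=1 children=['Y'] left=[] right=['L', 'S', 'N'] parent=I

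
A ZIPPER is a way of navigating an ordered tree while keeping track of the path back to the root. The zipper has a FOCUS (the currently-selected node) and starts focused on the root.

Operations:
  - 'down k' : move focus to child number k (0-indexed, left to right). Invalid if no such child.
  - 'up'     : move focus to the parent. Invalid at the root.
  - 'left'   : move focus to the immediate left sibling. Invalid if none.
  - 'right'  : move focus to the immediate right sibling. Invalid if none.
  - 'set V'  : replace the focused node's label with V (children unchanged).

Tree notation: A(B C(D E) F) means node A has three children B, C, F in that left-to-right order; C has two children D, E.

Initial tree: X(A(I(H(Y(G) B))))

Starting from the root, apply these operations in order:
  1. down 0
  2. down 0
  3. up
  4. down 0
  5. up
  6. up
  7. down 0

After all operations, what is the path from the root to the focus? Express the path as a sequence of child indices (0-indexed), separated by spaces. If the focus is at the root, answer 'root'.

Answer: 0

Derivation:
Step 1 (down 0): focus=A path=0 depth=1 children=['I'] left=[] right=[] parent=X
Step 2 (down 0): focus=I path=0/0 depth=2 children=['H'] left=[] right=[] parent=A
Step 3 (up): focus=A path=0 depth=1 children=['I'] left=[] right=[] parent=X
Step 4 (down 0): focus=I path=0/0 depth=2 children=['H'] left=[] right=[] parent=A
Step 5 (up): focus=A path=0 depth=1 children=['I'] left=[] right=[] parent=X
Step 6 (up): focus=X path=root depth=0 children=['A'] (at root)
Step 7 (down 0): focus=A path=0 depth=1 children=['I'] left=[] right=[] parent=X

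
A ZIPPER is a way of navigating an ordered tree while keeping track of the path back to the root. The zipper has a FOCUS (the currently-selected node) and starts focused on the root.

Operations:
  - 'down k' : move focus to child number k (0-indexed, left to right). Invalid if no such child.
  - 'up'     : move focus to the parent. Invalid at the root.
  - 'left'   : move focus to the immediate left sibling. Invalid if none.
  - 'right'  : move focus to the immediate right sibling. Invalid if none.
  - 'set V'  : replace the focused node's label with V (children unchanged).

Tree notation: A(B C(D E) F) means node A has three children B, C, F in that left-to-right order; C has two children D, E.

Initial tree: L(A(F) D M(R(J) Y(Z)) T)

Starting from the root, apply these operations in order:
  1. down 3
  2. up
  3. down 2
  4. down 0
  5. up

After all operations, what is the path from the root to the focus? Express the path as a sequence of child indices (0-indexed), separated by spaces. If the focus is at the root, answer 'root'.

Step 1 (down 3): focus=T path=3 depth=1 children=[] left=['A', 'D', 'M'] right=[] parent=L
Step 2 (up): focus=L path=root depth=0 children=['A', 'D', 'M', 'T'] (at root)
Step 3 (down 2): focus=M path=2 depth=1 children=['R', 'Y'] left=['A', 'D'] right=['T'] parent=L
Step 4 (down 0): focus=R path=2/0 depth=2 children=['J'] left=[] right=['Y'] parent=M
Step 5 (up): focus=M path=2 depth=1 children=['R', 'Y'] left=['A', 'D'] right=['T'] parent=L

Answer: 2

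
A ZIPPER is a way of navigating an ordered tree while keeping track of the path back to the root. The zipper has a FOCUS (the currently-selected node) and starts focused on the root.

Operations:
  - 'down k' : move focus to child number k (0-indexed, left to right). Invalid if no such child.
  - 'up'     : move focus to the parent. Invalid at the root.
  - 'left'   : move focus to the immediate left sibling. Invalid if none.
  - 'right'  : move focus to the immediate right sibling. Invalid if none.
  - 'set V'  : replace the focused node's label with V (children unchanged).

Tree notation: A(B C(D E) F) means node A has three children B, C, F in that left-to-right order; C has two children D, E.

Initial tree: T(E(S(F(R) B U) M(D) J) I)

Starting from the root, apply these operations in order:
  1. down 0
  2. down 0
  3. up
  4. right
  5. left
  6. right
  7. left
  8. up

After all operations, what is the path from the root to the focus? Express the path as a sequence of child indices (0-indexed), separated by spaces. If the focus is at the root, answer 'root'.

Step 1 (down 0): focus=E path=0 depth=1 children=['S', 'M', 'J'] left=[] right=['I'] parent=T
Step 2 (down 0): focus=S path=0/0 depth=2 children=['F', 'B', 'U'] left=[] right=['M', 'J'] parent=E
Step 3 (up): focus=E path=0 depth=1 children=['S', 'M', 'J'] left=[] right=['I'] parent=T
Step 4 (right): focus=I path=1 depth=1 children=[] left=['E'] right=[] parent=T
Step 5 (left): focus=E path=0 depth=1 children=['S', 'M', 'J'] left=[] right=['I'] parent=T
Step 6 (right): focus=I path=1 depth=1 children=[] left=['E'] right=[] parent=T
Step 7 (left): focus=E path=0 depth=1 children=['S', 'M', 'J'] left=[] right=['I'] parent=T
Step 8 (up): focus=T path=root depth=0 children=['E', 'I'] (at root)

Answer: root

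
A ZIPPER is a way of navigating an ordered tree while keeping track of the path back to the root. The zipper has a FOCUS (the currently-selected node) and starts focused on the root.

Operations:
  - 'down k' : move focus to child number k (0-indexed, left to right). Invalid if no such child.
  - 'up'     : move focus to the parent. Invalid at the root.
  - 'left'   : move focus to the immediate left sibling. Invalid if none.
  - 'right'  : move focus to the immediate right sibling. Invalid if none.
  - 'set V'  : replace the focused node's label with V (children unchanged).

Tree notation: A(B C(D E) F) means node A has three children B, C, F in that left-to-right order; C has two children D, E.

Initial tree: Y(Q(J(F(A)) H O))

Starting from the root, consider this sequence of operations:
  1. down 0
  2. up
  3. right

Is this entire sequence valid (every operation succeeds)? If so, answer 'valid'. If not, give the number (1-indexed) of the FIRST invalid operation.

Step 1 (down 0): focus=Q path=0 depth=1 children=['J', 'H', 'O'] left=[] right=[] parent=Y
Step 2 (up): focus=Y path=root depth=0 children=['Q'] (at root)
Step 3 (right): INVALID

Answer: 3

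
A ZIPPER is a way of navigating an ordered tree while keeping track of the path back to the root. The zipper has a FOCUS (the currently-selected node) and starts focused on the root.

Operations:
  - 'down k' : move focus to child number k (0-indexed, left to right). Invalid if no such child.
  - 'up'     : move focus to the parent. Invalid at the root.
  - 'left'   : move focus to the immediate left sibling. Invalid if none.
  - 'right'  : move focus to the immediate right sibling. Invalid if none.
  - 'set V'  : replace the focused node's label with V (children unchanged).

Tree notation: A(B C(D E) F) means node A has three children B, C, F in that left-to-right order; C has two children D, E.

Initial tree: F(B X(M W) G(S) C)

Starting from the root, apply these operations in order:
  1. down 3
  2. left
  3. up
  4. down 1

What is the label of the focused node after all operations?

Answer: X

Derivation:
Step 1 (down 3): focus=C path=3 depth=1 children=[] left=['B', 'X', 'G'] right=[] parent=F
Step 2 (left): focus=G path=2 depth=1 children=['S'] left=['B', 'X'] right=['C'] parent=F
Step 3 (up): focus=F path=root depth=0 children=['B', 'X', 'G', 'C'] (at root)
Step 4 (down 1): focus=X path=1 depth=1 children=['M', 'W'] left=['B'] right=['G', 'C'] parent=F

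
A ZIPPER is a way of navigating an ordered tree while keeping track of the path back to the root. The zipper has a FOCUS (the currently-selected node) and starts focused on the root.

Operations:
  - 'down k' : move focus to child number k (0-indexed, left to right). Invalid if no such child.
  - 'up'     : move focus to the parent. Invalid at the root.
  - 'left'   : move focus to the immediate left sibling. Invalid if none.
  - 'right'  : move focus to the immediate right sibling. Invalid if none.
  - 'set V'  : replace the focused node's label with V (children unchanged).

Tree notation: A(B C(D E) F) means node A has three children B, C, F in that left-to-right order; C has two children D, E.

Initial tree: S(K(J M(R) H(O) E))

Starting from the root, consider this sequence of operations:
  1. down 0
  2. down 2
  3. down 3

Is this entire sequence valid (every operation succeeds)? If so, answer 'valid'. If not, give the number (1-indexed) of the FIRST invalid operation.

Step 1 (down 0): focus=K path=0 depth=1 children=['J', 'M', 'H', 'E'] left=[] right=[] parent=S
Step 2 (down 2): focus=H path=0/2 depth=2 children=['O'] left=['J', 'M'] right=['E'] parent=K
Step 3 (down 3): INVALID

Answer: 3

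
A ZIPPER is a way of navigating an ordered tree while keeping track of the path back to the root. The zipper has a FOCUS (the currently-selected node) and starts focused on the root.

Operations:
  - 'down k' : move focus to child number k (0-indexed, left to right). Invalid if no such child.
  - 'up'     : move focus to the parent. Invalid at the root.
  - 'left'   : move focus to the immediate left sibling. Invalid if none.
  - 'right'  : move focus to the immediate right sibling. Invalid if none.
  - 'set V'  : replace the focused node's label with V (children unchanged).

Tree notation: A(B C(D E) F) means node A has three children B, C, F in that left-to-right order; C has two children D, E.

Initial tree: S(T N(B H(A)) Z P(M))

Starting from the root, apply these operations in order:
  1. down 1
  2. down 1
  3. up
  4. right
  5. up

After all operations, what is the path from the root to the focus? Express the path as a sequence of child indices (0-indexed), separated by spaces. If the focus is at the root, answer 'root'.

Step 1 (down 1): focus=N path=1 depth=1 children=['B', 'H'] left=['T'] right=['Z', 'P'] parent=S
Step 2 (down 1): focus=H path=1/1 depth=2 children=['A'] left=['B'] right=[] parent=N
Step 3 (up): focus=N path=1 depth=1 children=['B', 'H'] left=['T'] right=['Z', 'P'] parent=S
Step 4 (right): focus=Z path=2 depth=1 children=[] left=['T', 'N'] right=['P'] parent=S
Step 5 (up): focus=S path=root depth=0 children=['T', 'N', 'Z', 'P'] (at root)

Answer: root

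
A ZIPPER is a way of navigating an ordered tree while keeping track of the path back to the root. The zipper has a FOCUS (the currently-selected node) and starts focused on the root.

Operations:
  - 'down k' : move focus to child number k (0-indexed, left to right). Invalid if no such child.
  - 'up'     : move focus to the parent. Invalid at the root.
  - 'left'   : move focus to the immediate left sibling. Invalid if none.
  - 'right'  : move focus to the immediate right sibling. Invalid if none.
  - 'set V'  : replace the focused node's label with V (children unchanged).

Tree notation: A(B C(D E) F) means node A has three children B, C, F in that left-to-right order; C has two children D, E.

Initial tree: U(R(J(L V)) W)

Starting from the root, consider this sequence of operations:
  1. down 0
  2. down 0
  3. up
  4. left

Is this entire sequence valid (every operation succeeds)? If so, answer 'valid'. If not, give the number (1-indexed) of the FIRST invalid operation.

Step 1 (down 0): focus=R path=0 depth=1 children=['J'] left=[] right=['W'] parent=U
Step 2 (down 0): focus=J path=0/0 depth=2 children=['L', 'V'] left=[] right=[] parent=R
Step 3 (up): focus=R path=0 depth=1 children=['J'] left=[] right=['W'] parent=U
Step 4 (left): INVALID

Answer: 4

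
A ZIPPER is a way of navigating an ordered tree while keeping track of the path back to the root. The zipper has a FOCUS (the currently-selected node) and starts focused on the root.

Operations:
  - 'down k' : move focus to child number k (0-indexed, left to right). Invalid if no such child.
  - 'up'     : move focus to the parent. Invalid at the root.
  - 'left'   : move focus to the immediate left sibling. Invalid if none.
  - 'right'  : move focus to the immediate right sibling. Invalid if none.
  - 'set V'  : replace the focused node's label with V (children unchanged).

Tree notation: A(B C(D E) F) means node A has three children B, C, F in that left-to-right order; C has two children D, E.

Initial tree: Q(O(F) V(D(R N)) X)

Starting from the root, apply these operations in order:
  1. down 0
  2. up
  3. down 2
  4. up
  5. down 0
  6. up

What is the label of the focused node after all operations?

Step 1 (down 0): focus=O path=0 depth=1 children=['F'] left=[] right=['V', 'X'] parent=Q
Step 2 (up): focus=Q path=root depth=0 children=['O', 'V', 'X'] (at root)
Step 3 (down 2): focus=X path=2 depth=1 children=[] left=['O', 'V'] right=[] parent=Q
Step 4 (up): focus=Q path=root depth=0 children=['O', 'V', 'X'] (at root)
Step 5 (down 0): focus=O path=0 depth=1 children=['F'] left=[] right=['V', 'X'] parent=Q
Step 6 (up): focus=Q path=root depth=0 children=['O', 'V', 'X'] (at root)

Answer: Q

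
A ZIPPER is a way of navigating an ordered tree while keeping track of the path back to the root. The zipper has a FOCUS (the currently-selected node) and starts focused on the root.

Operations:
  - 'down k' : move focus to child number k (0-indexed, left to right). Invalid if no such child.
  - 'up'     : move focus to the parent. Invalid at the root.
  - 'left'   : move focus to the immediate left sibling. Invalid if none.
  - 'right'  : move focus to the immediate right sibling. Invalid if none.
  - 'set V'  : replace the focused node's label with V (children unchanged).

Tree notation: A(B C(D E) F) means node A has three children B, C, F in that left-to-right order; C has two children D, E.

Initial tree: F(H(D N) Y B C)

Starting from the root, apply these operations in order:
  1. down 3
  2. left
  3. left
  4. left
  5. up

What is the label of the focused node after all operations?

Answer: F

Derivation:
Step 1 (down 3): focus=C path=3 depth=1 children=[] left=['H', 'Y', 'B'] right=[] parent=F
Step 2 (left): focus=B path=2 depth=1 children=[] left=['H', 'Y'] right=['C'] parent=F
Step 3 (left): focus=Y path=1 depth=1 children=[] left=['H'] right=['B', 'C'] parent=F
Step 4 (left): focus=H path=0 depth=1 children=['D', 'N'] left=[] right=['Y', 'B', 'C'] parent=F
Step 5 (up): focus=F path=root depth=0 children=['H', 'Y', 'B', 'C'] (at root)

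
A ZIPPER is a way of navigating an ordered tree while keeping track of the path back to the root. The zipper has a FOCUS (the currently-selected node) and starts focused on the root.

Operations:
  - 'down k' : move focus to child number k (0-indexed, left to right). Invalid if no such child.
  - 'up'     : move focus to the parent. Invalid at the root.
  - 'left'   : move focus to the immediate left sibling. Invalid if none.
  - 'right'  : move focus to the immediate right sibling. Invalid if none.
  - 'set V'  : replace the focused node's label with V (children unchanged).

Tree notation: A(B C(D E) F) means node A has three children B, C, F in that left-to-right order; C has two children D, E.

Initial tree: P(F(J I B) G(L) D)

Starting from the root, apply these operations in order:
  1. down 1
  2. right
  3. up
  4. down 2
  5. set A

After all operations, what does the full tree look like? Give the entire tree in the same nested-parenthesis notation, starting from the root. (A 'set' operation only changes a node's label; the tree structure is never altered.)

Answer: P(F(J I B) G(L) A)

Derivation:
Step 1 (down 1): focus=G path=1 depth=1 children=['L'] left=['F'] right=['D'] parent=P
Step 2 (right): focus=D path=2 depth=1 children=[] left=['F', 'G'] right=[] parent=P
Step 3 (up): focus=P path=root depth=0 children=['F', 'G', 'D'] (at root)
Step 4 (down 2): focus=D path=2 depth=1 children=[] left=['F', 'G'] right=[] parent=P
Step 5 (set A): focus=A path=2 depth=1 children=[] left=['F', 'G'] right=[] parent=P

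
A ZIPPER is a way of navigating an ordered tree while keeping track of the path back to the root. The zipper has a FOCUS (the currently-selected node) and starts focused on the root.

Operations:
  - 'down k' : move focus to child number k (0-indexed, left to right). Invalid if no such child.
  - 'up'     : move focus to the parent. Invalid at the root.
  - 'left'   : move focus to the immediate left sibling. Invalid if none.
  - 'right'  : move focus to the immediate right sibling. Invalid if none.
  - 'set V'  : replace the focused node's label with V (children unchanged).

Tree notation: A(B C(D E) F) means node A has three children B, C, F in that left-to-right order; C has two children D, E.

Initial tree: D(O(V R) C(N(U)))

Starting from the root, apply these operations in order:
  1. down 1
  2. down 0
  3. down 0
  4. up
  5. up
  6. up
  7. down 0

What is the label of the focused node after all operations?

Step 1 (down 1): focus=C path=1 depth=1 children=['N'] left=['O'] right=[] parent=D
Step 2 (down 0): focus=N path=1/0 depth=2 children=['U'] left=[] right=[] parent=C
Step 3 (down 0): focus=U path=1/0/0 depth=3 children=[] left=[] right=[] parent=N
Step 4 (up): focus=N path=1/0 depth=2 children=['U'] left=[] right=[] parent=C
Step 5 (up): focus=C path=1 depth=1 children=['N'] left=['O'] right=[] parent=D
Step 6 (up): focus=D path=root depth=0 children=['O', 'C'] (at root)
Step 7 (down 0): focus=O path=0 depth=1 children=['V', 'R'] left=[] right=['C'] parent=D

Answer: O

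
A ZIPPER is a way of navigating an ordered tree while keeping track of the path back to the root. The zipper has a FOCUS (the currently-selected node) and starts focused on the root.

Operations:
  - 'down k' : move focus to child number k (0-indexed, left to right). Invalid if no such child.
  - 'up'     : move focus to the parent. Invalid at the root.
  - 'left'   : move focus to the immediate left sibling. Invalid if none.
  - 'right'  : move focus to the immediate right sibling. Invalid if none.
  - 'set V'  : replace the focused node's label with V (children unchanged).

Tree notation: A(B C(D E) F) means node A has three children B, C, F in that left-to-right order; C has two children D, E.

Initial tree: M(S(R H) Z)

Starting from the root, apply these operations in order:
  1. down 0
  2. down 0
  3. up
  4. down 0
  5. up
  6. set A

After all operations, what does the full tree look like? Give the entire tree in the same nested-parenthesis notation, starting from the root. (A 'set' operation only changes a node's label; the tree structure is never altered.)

Answer: M(A(R H) Z)

Derivation:
Step 1 (down 0): focus=S path=0 depth=1 children=['R', 'H'] left=[] right=['Z'] parent=M
Step 2 (down 0): focus=R path=0/0 depth=2 children=[] left=[] right=['H'] parent=S
Step 3 (up): focus=S path=0 depth=1 children=['R', 'H'] left=[] right=['Z'] parent=M
Step 4 (down 0): focus=R path=0/0 depth=2 children=[] left=[] right=['H'] parent=S
Step 5 (up): focus=S path=0 depth=1 children=['R', 'H'] left=[] right=['Z'] parent=M
Step 6 (set A): focus=A path=0 depth=1 children=['R', 'H'] left=[] right=['Z'] parent=M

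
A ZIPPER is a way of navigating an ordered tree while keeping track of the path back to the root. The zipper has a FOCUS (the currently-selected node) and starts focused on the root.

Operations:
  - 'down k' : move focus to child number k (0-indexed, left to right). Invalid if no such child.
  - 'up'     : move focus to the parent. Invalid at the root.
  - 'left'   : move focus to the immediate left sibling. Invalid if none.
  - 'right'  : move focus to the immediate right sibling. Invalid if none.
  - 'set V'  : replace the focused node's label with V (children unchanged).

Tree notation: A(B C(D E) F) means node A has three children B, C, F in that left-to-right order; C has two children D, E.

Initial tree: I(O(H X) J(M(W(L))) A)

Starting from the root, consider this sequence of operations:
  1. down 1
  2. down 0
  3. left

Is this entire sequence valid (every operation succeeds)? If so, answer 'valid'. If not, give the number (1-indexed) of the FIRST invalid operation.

Answer: 3

Derivation:
Step 1 (down 1): focus=J path=1 depth=1 children=['M'] left=['O'] right=['A'] parent=I
Step 2 (down 0): focus=M path=1/0 depth=2 children=['W'] left=[] right=[] parent=J
Step 3 (left): INVALID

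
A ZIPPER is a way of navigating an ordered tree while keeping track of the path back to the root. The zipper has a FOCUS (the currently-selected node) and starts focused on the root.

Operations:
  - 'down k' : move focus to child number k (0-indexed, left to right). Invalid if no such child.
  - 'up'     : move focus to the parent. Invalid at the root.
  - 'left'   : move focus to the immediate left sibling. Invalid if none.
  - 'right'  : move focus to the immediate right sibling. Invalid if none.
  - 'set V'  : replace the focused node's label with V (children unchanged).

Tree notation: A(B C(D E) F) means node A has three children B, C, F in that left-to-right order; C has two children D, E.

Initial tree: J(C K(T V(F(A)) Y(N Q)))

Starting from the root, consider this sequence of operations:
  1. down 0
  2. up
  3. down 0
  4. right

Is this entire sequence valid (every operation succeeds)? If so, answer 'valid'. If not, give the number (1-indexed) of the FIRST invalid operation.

Step 1 (down 0): focus=C path=0 depth=1 children=[] left=[] right=['K'] parent=J
Step 2 (up): focus=J path=root depth=0 children=['C', 'K'] (at root)
Step 3 (down 0): focus=C path=0 depth=1 children=[] left=[] right=['K'] parent=J
Step 4 (right): focus=K path=1 depth=1 children=['T', 'V', 'Y'] left=['C'] right=[] parent=J

Answer: valid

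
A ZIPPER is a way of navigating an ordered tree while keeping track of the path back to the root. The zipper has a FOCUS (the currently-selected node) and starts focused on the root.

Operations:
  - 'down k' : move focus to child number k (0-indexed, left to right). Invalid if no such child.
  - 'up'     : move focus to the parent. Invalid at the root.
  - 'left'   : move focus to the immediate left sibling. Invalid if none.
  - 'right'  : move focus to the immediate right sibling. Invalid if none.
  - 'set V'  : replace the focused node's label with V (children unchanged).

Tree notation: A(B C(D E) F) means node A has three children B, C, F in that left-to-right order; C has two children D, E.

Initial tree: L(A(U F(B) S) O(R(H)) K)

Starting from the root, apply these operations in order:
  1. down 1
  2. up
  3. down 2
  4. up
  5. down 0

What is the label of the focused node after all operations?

Answer: A

Derivation:
Step 1 (down 1): focus=O path=1 depth=1 children=['R'] left=['A'] right=['K'] parent=L
Step 2 (up): focus=L path=root depth=0 children=['A', 'O', 'K'] (at root)
Step 3 (down 2): focus=K path=2 depth=1 children=[] left=['A', 'O'] right=[] parent=L
Step 4 (up): focus=L path=root depth=0 children=['A', 'O', 'K'] (at root)
Step 5 (down 0): focus=A path=0 depth=1 children=['U', 'F', 'S'] left=[] right=['O', 'K'] parent=L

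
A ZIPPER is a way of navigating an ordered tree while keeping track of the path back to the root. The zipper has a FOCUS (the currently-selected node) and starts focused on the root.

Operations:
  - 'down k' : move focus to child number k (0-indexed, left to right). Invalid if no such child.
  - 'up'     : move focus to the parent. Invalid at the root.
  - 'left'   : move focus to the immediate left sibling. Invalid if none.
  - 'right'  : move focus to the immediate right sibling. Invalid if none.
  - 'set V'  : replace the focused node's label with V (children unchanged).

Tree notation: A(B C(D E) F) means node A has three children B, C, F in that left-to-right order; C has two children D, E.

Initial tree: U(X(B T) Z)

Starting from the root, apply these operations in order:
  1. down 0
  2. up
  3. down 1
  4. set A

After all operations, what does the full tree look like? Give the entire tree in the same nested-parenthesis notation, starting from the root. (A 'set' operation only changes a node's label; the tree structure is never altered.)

Step 1 (down 0): focus=X path=0 depth=1 children=['B', 'T'] left=[] right=['Z'] parent=U
Step 2 (up): focus=U path=root depth=0 children=['X', 'Z'] (at root)
Step 3 (down 1): focus=Z path=1 depth=1 children=[] left=['X'] right=[] parent=U
Step 4 (set A): focus=A path=1 depth=1 children=[] left=['X'] right=[] parent=U

Answer: U(X(B T) A)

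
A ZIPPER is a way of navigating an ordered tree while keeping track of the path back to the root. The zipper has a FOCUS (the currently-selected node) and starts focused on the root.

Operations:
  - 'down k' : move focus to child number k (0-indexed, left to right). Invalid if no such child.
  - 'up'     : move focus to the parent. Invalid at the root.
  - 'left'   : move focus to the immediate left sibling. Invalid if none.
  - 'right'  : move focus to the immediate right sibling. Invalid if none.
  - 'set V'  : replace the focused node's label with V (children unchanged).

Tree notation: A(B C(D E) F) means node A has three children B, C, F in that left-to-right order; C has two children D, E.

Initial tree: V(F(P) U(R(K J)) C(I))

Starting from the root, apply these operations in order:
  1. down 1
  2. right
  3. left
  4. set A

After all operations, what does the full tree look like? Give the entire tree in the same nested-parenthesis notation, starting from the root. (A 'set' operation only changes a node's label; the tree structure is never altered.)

Answer: V(F(P) A(R(K J)) C(I))

Derivation:
Step 1 (down 1): focus=U path=1 depth=1 children=['R'] left=['F'] right=['C'] parent=V
Step 2 (right): focus=C path=2 depth=1 children=['I'] left=['F', 'U'] right=[] parent=V
Step 3 (left): focus=U path=1 depth=1 children=['R'] left=['F'] right=['C'] parent=V
Step 4 (set A): focus=A path=1 depth=1 children=['R'] left=['F'] right=['C'] parent=V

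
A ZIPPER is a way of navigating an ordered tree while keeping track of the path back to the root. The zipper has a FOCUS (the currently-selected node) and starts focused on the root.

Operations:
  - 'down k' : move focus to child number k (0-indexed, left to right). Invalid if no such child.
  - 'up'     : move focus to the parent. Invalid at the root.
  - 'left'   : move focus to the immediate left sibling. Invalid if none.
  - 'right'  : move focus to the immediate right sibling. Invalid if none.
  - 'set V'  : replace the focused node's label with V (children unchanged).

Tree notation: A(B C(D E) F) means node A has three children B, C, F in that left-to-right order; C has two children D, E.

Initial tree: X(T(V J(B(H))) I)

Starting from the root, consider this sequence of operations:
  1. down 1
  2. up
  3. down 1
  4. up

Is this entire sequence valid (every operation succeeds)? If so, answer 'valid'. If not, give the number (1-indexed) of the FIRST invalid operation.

Answer: valid

Derivation:
Step 1 (down 1): focus=I path=1 depth=1 children=[] left=['T'] right=[] parent=X
Step 2 (up): focus=X path=root depth=0 children=['T', 'I'] (at root)
Step 3 (down 1): focus=I path=1 depth=1 children=[] left=['T'] right=[] parent=X
Step 4 (up): focus=X path=root depth=0 children=['T', 'I'] (at root)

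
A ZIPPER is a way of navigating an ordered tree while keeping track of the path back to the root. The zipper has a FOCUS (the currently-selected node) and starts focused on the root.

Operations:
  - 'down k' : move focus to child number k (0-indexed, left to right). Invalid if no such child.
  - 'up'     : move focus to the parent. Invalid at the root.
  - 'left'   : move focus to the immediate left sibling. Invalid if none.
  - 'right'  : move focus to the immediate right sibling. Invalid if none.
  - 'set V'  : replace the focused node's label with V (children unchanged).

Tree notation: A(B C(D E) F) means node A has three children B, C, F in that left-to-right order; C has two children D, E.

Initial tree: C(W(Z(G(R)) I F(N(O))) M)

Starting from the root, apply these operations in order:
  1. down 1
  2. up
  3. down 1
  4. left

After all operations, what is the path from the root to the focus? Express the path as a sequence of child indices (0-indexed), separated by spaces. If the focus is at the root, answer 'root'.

Step 1 (down 1): focus=M path=1 depth=1 children=[] left=['W'] right=[] parent=C
Step 2 (up): focus=C path=root depth=0 children=['W', 'M'] (at root)
Step 3 (down 1): focus=M path=1 depth=1 children=[] left=['W'] right=[] parent=C
Step 4 (left): focus=W path=0 depth=1 children=['Z', 'I', 'F'] left=[] right=['M'] parent=C

Answer: 0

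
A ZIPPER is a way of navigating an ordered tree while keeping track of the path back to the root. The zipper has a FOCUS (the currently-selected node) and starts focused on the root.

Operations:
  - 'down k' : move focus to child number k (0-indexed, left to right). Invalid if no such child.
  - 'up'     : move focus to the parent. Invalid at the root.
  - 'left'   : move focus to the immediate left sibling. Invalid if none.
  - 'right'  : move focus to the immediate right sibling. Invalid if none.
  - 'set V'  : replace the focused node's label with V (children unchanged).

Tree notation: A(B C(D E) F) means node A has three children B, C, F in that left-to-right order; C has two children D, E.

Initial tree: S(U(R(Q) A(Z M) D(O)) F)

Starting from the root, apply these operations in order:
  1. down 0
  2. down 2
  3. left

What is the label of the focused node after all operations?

Step 1 (down 0): focus=U path=0 depth=1 children=['R', 'A', 'D'] left=[] right=['F'] parent=S
Step 2 (down 2): focus=D path=0/2 depth=2 children=['O'] left=['R', 'A'] right=[] parent=U
Step 3 (left): focus=A path=0/1 depth=2 children=['Z', 'M'] left=['R'] right=['D'] parent=U

Answer: A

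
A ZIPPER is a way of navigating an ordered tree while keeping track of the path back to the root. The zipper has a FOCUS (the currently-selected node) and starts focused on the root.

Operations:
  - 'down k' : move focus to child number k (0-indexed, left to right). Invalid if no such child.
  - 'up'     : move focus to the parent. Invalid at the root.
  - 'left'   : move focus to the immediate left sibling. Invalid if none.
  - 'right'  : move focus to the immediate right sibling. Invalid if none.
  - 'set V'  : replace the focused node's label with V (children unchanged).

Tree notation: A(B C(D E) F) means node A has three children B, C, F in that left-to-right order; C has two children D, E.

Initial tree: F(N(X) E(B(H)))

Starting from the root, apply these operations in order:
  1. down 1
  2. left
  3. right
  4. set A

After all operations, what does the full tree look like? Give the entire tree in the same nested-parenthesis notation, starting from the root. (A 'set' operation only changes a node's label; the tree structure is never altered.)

Step 1 (down 1): focus=E path=1 depth=1 children=['B'] left=['N'] right=[] parent=F
Step 2 (left): focus=N path=0 depth=1 children=['X'] left=[] right=['E'] parent=F
Step 3 (right): focus=E path=1 depth=1 children=['B'] left=['N'] right=[] parent=F
Step 4 (set A): focus=A path=1 depth=1 children=['B'] left=['N'] right=[] parent=F

Answer: F(N(X) A(B(H)))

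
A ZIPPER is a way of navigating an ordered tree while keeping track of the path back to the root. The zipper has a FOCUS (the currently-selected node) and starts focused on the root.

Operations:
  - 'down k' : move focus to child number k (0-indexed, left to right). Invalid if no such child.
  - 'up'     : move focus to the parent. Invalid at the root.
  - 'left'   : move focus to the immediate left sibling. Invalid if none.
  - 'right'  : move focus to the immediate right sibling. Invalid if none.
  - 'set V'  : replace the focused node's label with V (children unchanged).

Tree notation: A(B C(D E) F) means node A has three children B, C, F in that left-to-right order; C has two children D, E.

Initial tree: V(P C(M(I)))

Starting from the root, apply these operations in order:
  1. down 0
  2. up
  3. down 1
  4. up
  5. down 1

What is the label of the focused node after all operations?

Step 1 (down 0): focus=P path=0 depth=1 children=[] left=[] right=['C'] parent=V
Step 2 (up): focus=V path=root depth=0 children=['P', 'C'] (at root)
Step 3 (down 1): focus=C path=1 depth=1 children=['M'] left=['P'] right=[] parent=V
Step 4 (up): focus=V path=root depth=0 children=['P', 'C'] (at root)
Step 5 (down 1): focus=C path=1 depth=1 children=['M'] left=['P'] right=[] parent=V

Answer: C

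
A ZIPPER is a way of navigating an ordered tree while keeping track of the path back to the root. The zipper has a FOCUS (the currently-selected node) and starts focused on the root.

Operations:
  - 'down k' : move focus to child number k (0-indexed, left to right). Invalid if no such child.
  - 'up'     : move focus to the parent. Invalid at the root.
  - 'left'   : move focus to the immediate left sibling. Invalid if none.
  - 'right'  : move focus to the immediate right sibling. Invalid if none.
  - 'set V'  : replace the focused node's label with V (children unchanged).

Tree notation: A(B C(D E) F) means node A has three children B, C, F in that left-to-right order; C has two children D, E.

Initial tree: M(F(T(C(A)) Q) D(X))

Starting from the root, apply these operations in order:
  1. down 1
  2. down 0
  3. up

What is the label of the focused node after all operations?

Step 1 (down 1): focus=D path=1 depth=1 children=['X'] left=['F'] right=[] parent=M
Step 2 (down 0): focus=X path=1/0 depth=2 children=[] left=[] right=[] parent=D
Step 3 (up): focus=D path=1 depth=1 children=['X'] left=['F'] right=[] parent=M

Answer: D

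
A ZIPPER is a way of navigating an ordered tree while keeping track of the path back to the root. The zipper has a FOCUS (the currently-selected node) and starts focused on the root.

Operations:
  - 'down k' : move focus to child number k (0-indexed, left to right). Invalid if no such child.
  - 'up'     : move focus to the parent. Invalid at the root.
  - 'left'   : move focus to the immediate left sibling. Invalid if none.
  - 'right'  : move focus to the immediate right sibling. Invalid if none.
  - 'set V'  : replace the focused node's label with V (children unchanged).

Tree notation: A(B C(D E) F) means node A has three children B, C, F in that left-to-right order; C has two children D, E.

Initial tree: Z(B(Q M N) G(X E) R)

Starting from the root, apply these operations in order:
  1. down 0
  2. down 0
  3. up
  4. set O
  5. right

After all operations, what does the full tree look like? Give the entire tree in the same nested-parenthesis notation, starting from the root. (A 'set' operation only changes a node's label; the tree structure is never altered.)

Step 1 (down 0): focus=B path=0 depth=1 children=['Q', 'M', 'N'] left=[] right=['G', 'R'] parent=Z
Step 2 (down 0): focus=Q path=0/0 depth=2 children=[] left=[] right=['M', 'N'] parent=B
Step 3 (up): focus=B path=0 depth=1 children=['Q', 'M', 'N'] left=[] right=['G', 'R'] parent=Z
Step 4 (set O): focus=O path=0 depth=1 children=['Q', 'M', 'N'] left=[] right=['G', 'R'] parent=Z
Step 5 (right): focus=G path=1 depth=1 children=['X', 'E'] left=['O'] right=['R'] parent=Z

Answer: Z(O(Q M N) G(X E) R)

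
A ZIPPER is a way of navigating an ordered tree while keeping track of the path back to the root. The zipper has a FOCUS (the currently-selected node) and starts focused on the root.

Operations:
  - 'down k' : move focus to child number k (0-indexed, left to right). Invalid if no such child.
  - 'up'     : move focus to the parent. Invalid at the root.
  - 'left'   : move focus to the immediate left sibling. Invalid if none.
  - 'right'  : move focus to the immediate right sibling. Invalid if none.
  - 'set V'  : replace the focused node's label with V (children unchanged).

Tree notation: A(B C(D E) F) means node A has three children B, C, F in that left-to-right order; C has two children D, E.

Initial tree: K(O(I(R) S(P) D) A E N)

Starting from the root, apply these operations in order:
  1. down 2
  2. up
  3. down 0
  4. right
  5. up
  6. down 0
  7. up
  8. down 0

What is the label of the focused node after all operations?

Step 1 (down 2): focus=E path=2 depth=1 children=[] left=['O', 'A'] right=['N'] parent=K
Step 2 (up): focus=K path=root depth=0 children=['O', 'A', 'E', 'N'] (at root)
Step 3 (down 0): focus=O path=0 depth=1 children=['I', 'S', 'D'] left=[] right=['A', 'E', 'N'] parent=K
Step 4 (right): focus=A path=1 depth=1 children=[] left=['O'] right=['E', 'N'] parent=K
Step 5 (up): focus=K path=root depth=0 children=['O', 'A', 'E', 'N'] (at root)
Step 6 (down 0): focus=O path=0 depth=1 children=['I', 'S', 'D'] left=[] right=['A', 'E', 'N'] parent=K
Step 7 (up): focus=K path=root depth=0 children=['O', 'A', 'E', 'N'] (at root)
Step 8 (down 0): focus=O path=0 depth=1 children=['I', 'S', 'D'] left=[] right=['A', 'E', 'N'] parent=K

Answer: O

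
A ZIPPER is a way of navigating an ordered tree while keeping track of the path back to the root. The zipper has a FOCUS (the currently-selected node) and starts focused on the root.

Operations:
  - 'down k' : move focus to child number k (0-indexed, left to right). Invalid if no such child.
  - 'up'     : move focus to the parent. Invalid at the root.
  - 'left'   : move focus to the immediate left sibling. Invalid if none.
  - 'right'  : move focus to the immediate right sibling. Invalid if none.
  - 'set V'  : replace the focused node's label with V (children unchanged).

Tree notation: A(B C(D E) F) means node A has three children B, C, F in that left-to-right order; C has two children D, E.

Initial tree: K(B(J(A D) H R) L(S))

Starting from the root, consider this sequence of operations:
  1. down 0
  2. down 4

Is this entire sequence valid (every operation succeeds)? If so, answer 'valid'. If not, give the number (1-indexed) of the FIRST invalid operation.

Answer: 2

Derivation:
Step 1 (down 0): focus=B path=0 depth=1 children=['J', 'H', 'R'] left=[] right=['L'] parent=K
Step 2 (down 4): INVALID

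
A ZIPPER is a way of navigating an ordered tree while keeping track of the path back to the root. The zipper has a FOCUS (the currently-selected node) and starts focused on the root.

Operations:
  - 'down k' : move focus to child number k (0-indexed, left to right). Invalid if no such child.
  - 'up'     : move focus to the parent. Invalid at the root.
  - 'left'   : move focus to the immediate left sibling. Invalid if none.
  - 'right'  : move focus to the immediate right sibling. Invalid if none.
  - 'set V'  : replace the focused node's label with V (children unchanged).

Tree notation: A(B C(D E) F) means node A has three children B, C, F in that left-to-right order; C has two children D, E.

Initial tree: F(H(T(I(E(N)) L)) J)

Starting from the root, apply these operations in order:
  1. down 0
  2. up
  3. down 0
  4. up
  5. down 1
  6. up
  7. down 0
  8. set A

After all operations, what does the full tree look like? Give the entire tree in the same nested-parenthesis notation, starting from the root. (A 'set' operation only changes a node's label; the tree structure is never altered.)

Answer: F(A(T(I(E(N)) L)) J)

Derivation:
Step 1 (down 0): focus=H path=0 depth=1 children=['T'] left=[] right=['J'] parent=F
Step 2 (up): focus=F path=root depth=0 children=['H', 'J'] (at root)
Step 3 (down 0): focus=H path=0 depth=1 children=['T'] left=[] right=['J'] parent=F
Step 4 (up): focus=F path=root depth=0 children=['H', 'J'] (at root)
Step 5 (down 1): focus=J path=1 depth=1 children=[] left=['H'] right=[] parent=F
Step 6 (up): focus=F path=root depth=0 children=['H', 'J'] (at root)
Step 7 (down 0): focus=H path=0 depth=1 children=['T'] left=[] right=['J'] parent=F
Step 8 (set A): focus=A path=0 depth=1 children=['T'] left=[] right=['J'] parent=F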